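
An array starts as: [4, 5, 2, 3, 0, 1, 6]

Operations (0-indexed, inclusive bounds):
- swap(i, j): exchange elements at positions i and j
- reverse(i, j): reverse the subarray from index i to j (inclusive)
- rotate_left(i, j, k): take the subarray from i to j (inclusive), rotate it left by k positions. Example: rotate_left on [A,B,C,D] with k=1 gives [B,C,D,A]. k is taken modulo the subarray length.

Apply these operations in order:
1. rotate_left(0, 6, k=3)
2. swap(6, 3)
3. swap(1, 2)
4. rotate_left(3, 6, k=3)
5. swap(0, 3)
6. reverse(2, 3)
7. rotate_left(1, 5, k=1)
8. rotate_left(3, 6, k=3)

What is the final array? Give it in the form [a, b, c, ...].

After 1 (rotate_left(0, 6, k=3)): [3, 0, 1, 6, 4, 5, 2]
After 2 (swap(6, 3)): [3, 0, 1, 2, 4, 5, 6]
After 3 (swap(1, 2)): [3, 1, 0, 2, 4, 5, 6]
After 4 (rotate_left(3, 6, k=3)): [3, 1, 0, 6, 2, 4, 5]
After 5 (swap(0, 3)): [6, 1, 0, 3, 2, 4, 5]
After 6 (reverse(2, 3)): [6, 1, 3, 0, 2, 4, 5]
After 7 (rotate_left(1, 5, k=1)): [6, 3, 0, 2, 4, 1, 5]
After 8 (rotate_left(3, 6, k=3)): [6, 3, 0, 5, 2, 4, 1]

Answer: [6, 3, 0, 5, 2, 4, 1]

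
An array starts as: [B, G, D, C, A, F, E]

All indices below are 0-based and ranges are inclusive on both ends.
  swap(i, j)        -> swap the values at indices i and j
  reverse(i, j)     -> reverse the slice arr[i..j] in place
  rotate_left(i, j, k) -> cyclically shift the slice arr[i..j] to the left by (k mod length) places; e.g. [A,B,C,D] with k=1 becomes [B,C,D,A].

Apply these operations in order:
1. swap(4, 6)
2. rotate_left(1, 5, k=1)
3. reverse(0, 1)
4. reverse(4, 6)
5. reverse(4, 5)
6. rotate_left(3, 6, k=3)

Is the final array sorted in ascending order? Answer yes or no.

After 1 (swap(4, 6)): [B, G, D, C, E, F, A]
After 2 (rotate_left(1, 5, k=1)): [B, D, C, E, F, G, A]
After 3 (reverse(0, 1)): [D, B, C, E, F, G, A]
After 4 (reverse(4, 6)): [D, B, C, E, A, G, F]
After 5 (reverse(4, 5)): [D, B, C, E, G, A, F]
After 6 (rotate_left(3, 6, k=3)): [D, B, C, F, E, G, A]

Answer: no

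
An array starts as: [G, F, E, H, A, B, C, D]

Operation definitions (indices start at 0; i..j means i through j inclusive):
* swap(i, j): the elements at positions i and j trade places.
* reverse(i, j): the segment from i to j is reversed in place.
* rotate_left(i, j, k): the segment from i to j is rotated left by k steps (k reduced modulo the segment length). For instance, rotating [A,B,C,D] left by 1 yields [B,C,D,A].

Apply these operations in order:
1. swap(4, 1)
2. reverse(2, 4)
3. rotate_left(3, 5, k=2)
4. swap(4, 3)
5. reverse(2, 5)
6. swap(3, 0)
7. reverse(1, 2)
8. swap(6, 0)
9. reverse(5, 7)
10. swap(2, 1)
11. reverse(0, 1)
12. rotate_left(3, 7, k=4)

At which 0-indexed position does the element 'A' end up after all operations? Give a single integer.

After 1 (swap(4, 1)): [G, A, E, H, F, B, C, D]
After 2 (reverse(2, 4)): [G, A, F, H, E, B, C, D]
After 3 (rotate_left(3, 5, k=2)): [G, A, F, B, H, E, C, D]
After 4 (swap(4, 3)): [G, A, F, H, B, E, C, D]
After 5 (reverse(2, 5)): [G, A, E, B, H, F, C, D]
After 6 (swap(3, 0)): [B, A, E, G, H, F, C, D]
After 7 (reverse(1, 2)): [B, E, A, G, H, F, C, D]
After 8 (swap(6, 0)): [C, E, A, G, H, F, B, D]
After 9 (reverse(5, 7)): [C, E, A, G, H, D, B, F]
After 10 (swap(2, 1)): [C, A, E, G, H, D, B, F]
After 11 (reverse(0, 1)): [A, C, E, G, H, D, B, F]
After 12 (rotate_left(3, 7, k=4)): [A, C, E, F, G, H, D, B]

Answer: 0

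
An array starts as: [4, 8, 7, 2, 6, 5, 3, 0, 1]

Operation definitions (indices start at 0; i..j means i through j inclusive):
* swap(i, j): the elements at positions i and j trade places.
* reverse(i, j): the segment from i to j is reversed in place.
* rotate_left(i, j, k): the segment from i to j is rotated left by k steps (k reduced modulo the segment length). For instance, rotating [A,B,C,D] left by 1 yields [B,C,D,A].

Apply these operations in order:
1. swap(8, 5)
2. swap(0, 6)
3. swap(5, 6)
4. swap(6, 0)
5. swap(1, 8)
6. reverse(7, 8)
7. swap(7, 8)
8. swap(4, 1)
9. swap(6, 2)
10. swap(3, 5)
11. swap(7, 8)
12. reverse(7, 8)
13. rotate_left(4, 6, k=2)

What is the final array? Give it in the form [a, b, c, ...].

Answer: [1, 6, 3, 4, 7, 5, 2, 0, 8]

Derivation:
After 1 (swap(8, 5)): [4, 8, 7, 2, 6, 1, 3, 0, 5]
After 2 (swap(0, 6)): [3, 8, 7, 2, 6, 1, 4, 0, 5]
After 3 (swap(5, 6)): [3, 8, 7, 2, 6, 4, 1, 0, 5]
After 4 (swap(6, 0)): [1, 8, 7, 2, 6, 4, 3, 0, 5]
After 5 (swap(1, 8)): [1, 5, 7, 2, 6, 4, 3, 0, 8]
After 6 (reverse(7, 8)): [1, 5, 7, 2, 6, 4, 3, 8, 0]
After 7 (swap(7, 8)): [1, 5, 7, 2, 6, 4, 3, 0, 8]
After 8 (swap(4, 1)): [1, 6, 7, 2, 5, 4, 3, 0, 8]
After 9 (swap(6, 2)): [1, 6, 3, 2, 5, 4, 7, 0, 8]
After 10 (swap(3, 5)): [1, 6, 3, 4, 5, 2, 7, 0, 8]
After 11 (swap(7, 8)): [1, 6, 3, 4, 5, 2, 7, 8, 0]
After 12 (reverse(7, 8)): [1, 6, 3, 4, 5, 2, 7, 0, 8]
After 13 (rotate_left(4, 6, k=2)): [1, 6, 3, 4, 7, 5, 2, 0, 8]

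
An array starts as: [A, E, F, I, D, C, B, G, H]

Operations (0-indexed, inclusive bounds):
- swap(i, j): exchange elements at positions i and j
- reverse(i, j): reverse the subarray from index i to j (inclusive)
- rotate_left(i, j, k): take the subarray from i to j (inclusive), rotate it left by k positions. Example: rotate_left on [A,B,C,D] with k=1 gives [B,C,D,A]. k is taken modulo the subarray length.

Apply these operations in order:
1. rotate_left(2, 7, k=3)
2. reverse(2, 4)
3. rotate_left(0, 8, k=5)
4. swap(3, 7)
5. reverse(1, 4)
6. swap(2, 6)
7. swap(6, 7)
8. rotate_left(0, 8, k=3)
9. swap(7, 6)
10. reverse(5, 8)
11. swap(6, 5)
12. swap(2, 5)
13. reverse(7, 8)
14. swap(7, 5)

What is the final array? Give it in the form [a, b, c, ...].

After 1 (rotate_left(2, 7, k=3)): [A, E, C, B, G, F, I, D, H]
After 2 (reverse(2, 4)): [A, E, G, B, C, F, I, D, H]
After 3 (rotate_left(0, 8, k=5)): [F, I, D, H, A, E, G, B, C]
After 4 (swap(3, 7)): [F, I, D, B, A, E, G, H, C]
After 5 (reverse(1, 4)): [F, A, B, D, I, E, G, H, C]
After 6 (swap(2, 6)): [F, A, G, D, I, E, B, H, C]
After 7 (swap(6, 7)): [F, A, G, D, I, E, H, B, C]
After 8 (rotate_left(0, 8, k=3)): [D, I, E, H, B, C, F, A, G]
After 9 (swap(7, 6)): [D, I, E, H, B, C, A, F, G]
After 10 (reverse(5, 8)): [D, I, E, H, B, G, F, A, C]
After 11 (swap(6, 5)): [D, I, E, H, B, F, G, A, C]
After 12 (swap(2, 5)): [D, I, F, H, B, E, G, A, C]
After 13 (reverse(7, 8)): [D, I, F, H, B, E, G, C, A]
After 14 (swap(7, 5)): [D, I, F, H, B, C, G, E, A]

Answer: [D, I, F, H, B, C, G, E, A]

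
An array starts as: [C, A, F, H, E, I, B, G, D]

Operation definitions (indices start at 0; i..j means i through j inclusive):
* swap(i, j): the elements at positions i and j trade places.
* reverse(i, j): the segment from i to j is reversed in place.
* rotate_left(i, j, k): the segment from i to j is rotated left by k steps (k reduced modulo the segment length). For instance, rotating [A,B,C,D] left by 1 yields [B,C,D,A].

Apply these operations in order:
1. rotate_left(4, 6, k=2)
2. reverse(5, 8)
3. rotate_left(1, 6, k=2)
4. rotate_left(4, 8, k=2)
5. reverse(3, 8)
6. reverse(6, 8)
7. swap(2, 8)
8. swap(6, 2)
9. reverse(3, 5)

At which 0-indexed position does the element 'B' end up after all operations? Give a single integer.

Answer: 8

Derivation:
After 1 (rotate_left(4, 6, k=2)): [C, A, F, H, B, E, I, G, D]
After 2 (reverse(5, 8)): [C, A, F, H, B, D, G, I, E]
After 3 (rotate_left(1, 6, k=2)): [C, H, B, D, G, A, F, I, E]
After 4 (rotate_left(4, 8, k=2)): [C, H, B, D, F, I, E, G, A]
After 5 (reverse(3, 8)): [C, H, B, A, G, E, I, F, D]
After 6 (reverse(6, 8)): [C, H, B, A, G, E, D, F, I]
After 7 (swap(2, 8)): [C, H, I, A, G, E, D, F, B]
After 8 (swap(6, 2)): [C, H, D, A, G, E, I, F, B]
After 9 (reverse(3, 5)): [C, H, D, E, G, A, I, F, B]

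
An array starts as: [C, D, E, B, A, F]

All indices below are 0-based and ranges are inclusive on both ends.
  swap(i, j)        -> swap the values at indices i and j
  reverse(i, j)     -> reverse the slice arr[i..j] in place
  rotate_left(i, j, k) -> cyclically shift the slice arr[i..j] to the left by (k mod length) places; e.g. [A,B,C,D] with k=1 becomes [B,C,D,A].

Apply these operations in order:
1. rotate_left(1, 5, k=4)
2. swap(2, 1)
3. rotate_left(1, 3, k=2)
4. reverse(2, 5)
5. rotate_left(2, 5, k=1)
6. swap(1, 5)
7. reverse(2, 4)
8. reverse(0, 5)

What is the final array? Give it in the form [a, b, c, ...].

Answer: [E, B, F, D, A, C]

Derivation:
After 1 (rotate_left(1, 5, k=4)): [C, F, D, E, B, A]
After 2 (swap(2, 1)): [C, D, F, E, B, A]
After 3 (rotate_left(1, 3, k=2)): [C, E, D, F, B, A]
After 4 (reverse(2, 5)): [C, E, A, B, F, D]
After 5 (rotate_left(2, 5, k=1)): [C, E, B, F, D, A]
After 6 (swap(1, 5)): [C, A, B, F, D, E]
After 7 (reverse(2, 4)): [C, A, D, F, B, E]
After 8 (reverse(0, 5)): [E, B, F, D, A, C]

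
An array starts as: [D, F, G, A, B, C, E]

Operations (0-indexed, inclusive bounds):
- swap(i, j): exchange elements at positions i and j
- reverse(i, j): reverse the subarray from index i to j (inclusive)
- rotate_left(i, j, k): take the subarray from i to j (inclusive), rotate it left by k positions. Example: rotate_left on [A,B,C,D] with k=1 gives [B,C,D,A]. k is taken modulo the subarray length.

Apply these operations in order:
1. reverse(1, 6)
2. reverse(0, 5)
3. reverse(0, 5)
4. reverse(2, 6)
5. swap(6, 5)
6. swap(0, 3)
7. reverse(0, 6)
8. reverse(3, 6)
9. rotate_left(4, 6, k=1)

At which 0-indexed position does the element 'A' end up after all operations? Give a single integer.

Answer: 2

Derivation:
After 1 (reverse(1, 6)): [D, E, C, B, A, G, F]
After 2 (reverse(0, 5)): [G, A, B, C, E, D, F]
After 3 (reverse(0, 5)): [D, E, C, B, A, G, F]
After 4 (reverse(2, 6)): [D, E, F, G, A, B, C]
After 5 (swap(6, 5)): [D, E, F, G, A, C, B]
After 6 (swap(0, 3)): [G, E, F, D, A, C, B]
After 7 (reverse(0, 6)): [B, C, A, D, F, E, G]
After 8 (reverse(3, 6)): [B, C, A, G, E, F, D]
After 9 (rotate_left(4, 6, k=1)): [B, C, A, G, F, D, E]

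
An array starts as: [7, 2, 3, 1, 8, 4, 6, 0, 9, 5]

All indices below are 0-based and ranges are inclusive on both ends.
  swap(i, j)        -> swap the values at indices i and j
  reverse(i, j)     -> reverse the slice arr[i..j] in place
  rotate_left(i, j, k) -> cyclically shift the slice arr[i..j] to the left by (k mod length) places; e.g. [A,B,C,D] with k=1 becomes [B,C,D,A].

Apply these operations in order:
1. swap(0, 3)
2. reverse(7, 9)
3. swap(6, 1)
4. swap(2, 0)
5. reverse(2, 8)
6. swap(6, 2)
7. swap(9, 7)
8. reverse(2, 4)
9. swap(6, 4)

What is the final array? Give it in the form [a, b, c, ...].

After 1 (swap(0, 3)): [1, 2, 3, 7, 8, 4, 6, 0, 9, 5]
After 2 (reverse(7, 9)): [1, 2, 3, 7, 8, 4, 6, 5, 9, 0]
After 3 (swap(6, 1)): [1, 6, 3, 7, 8, 4, 2, 5, 9, 0]
After 4 (swap(2, 0)): [3, 6, 1, 7, 8, 4, 2, 5, 9, 0]
After 5 (reverse(2, 8)): [3, 6, 9, 5, 2, 4, 8, 7, 1, 0]
After 6 (swap(6, 2)): [3, 6, 8, 5, 2, 4, 9, 7, 1, 0]
After 7 (swap(9, 7)): [3, 6, 8, 5, 2, 4, 9, 0, 1, 7]
After 8 (reverse(2, 4)): [3, 6, 2, 5, 8, 4, 9, 0, 1, 7]
After 9 (swap(6, 4)): [3, 6, 2, 5, 9, 4, 8, 0, 1, 7]

Answer: [3, 6, 2, 5, 9, 4, 8, 0, 1, 7]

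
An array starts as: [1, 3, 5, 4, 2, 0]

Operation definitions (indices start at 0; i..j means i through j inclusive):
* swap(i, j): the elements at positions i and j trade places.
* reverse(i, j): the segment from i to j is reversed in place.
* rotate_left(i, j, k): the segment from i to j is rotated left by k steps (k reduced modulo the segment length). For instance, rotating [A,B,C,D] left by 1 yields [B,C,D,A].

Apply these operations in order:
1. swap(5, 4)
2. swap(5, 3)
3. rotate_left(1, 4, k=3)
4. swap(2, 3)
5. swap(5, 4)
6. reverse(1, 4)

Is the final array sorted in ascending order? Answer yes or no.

After 1 (swap(5, 4)): [1, 3, 5, 4, 0, 2]
After 2 (swap(5, 3)): [1, 3, 5, 2, 0, 4]
After 3 (rotate_left(1, 4, k=3)): [1, 0, 3, 5, 2, 4]
After 4 (swap(2, 3)): [1, 0, 5, 3, 2, 4]
After 5 (swap(5, 4)): [1, 0, 5, 3, 4, 2]
After 6 (reverse(1, 4)): [1, 4, 3, 5, 0, 2]

Answer: no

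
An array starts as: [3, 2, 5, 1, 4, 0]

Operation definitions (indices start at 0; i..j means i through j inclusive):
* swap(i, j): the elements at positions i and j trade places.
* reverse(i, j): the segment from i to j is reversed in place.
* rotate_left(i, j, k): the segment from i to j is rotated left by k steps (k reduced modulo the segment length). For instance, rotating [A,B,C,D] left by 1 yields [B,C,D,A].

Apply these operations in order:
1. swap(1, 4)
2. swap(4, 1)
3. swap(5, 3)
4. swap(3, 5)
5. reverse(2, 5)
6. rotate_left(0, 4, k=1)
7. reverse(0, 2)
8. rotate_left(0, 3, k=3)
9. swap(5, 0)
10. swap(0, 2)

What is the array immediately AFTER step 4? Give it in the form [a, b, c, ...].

After 1 (swap(1, 4)): [3, 4, 5, 1, 2, 0]
After 2 (swap(4, 1)): [3, 2, 5, 1, 4, 0]
After 3 (swap(5, 3)): [3, 2, 5, 0, 4, 1]
After 4 (swap(3, 5)): [3, 2, 5, 1, 4, 0]

Answer: [3, 2, 5, 1, 4, 0]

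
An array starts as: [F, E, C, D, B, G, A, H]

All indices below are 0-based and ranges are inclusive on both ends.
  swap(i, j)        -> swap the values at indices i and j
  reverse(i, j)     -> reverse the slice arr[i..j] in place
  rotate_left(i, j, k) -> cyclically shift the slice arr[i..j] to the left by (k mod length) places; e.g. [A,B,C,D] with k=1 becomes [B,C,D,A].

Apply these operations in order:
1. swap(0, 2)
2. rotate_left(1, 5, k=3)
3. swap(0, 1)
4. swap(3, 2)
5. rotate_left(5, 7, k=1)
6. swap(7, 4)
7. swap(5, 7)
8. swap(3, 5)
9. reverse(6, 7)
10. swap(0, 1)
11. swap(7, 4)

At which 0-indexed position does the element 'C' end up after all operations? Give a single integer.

After 1 (swap(0, 2)): [C, E, F, D, B, G, A, H]
After 2 (rotate_left(1, 5, k=3)): [C, B, G, E, F, D, A, H]
After 3 (swap(0, 1)): [B, C, G, E, F, D, A, H]
After 4 (swap(3, 2)): [B, C, E, G, F, D, A, H]
After 5 (rotate_left(5, 7, k=1)): [B, C, E, G, F, A, H, D]
After 6 (swap(7, 4)): [B, C, E, G, D, A, H, F]
After 7 (swap(5, 7)): [B, C, E, G, D, F, H, A]
After 8 (swap(3, 5)): [B, C, E, F, D, G, H, A]
After 9 (reverse(6, 7)): [B, C, E, F, D, G, A, H]
After 10 (swap(0, 1)): [C, B, E, F, D, G, A, H]
After 11 (swap(7, 4)): [C, B, E, F, H, G, A, D]

Answer: 0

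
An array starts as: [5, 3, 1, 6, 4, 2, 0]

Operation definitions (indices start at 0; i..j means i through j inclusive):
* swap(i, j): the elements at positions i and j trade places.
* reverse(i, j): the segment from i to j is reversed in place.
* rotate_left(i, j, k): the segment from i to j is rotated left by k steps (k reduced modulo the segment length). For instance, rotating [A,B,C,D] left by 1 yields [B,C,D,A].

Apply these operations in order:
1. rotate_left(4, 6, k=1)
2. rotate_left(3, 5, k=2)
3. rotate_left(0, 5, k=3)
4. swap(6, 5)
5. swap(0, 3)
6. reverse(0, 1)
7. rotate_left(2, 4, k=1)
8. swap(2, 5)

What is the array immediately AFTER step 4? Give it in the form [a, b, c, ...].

Answer: [0, 6, 2, 5, 3, 4, 1]

Derivation:
After 1 (rotate_left(4, 6, k=1)): [5, 3, 1, 6, 2, 0, 4]
After 2 (rotate_left(3, 5, k=2)): [5, 3, 1, 0, 6, 2, 4]
After 3 (rotate_left(0, 5, k=3)): [0, 6, 2, 5, 3, 1, 4]
After 4 (swap(6, 5)): [0, 6, 2, 5, 3, 4, 1]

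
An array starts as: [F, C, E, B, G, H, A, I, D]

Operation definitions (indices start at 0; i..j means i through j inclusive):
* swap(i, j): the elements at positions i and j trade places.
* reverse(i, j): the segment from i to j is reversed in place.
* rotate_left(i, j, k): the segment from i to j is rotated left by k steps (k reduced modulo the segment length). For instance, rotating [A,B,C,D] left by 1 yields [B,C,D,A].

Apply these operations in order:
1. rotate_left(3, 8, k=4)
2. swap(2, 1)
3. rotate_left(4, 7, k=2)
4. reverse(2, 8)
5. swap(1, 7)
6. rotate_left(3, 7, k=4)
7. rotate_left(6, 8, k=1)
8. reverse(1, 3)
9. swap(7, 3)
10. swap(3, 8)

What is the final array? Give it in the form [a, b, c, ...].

Answer: [F, E, A, H, B, D, G, I, C]

Derivation:
After 1 (rotate_left(3, 8, k=4)): [F, C, E, I, D, B, G, H, A]
After 2 (swap(2, 1)): [F, E, C, I, D, B, G, H, A]
After 3 (rotate_left(4, 7, k=2)): [F, E, C, I, G, H, D, B, A]
After 4 (reverse(2, 8)): [F, E, A, B, D, H, G, I, C]
After 5 (swap(1, 7)): [F, I, A, B, D, H, G, E, C]
After 6 (rotate_left(3, 7, k=4)): [F, I, A, E, B, D, H, G, C]
After 7 (rotate_left(6, 8, k=1)): [F, I, A, E, B, D, G, C, H]
After 8 (reverse(1, 3)): [F, E, A, I, B, D, G, C, H]
After 9 (swap(7, 3)): [F, E, A, C, B, D, G, I, H]
After 10 (swap(3, 8)): [F, E, A, H, B, D, G, I, C]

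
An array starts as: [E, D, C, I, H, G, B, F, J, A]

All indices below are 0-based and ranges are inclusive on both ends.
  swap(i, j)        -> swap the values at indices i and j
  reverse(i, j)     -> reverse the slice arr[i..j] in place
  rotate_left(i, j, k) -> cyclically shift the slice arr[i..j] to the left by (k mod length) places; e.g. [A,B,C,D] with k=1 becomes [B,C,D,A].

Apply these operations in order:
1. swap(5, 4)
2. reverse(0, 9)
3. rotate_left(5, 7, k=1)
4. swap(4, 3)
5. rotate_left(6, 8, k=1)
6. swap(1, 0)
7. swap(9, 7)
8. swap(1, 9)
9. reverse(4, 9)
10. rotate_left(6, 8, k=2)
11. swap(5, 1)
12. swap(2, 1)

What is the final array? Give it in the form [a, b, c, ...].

Answer: [J, F, C, H, A, D, I, E, G, B]

Derivation:
After 1 (swap(5, 4)): [E, D, C, I, G, H, B, F, J, A]
After 2 (reverse(0, 9)): [A, J, F, B, H, G, I, C, D, E]
After 3 (rotate_left(5, 7, k=1)): [A, J, F, B, H, I, C, G, D, E]
After 4 (swap(4, 3)): [A, J, F, H, B, I, C, G, D, E]
After 5 (rotate_left(6, 8, k=1)): [A, J, F, H, B, I, G, D, C, E]
After 6 (swap(1, 0)): [J, A, F, H, B, I, G, D, C, E]
After 7 (swap(9, 7)): [J, A, F, H, B, I, G, E, C, D]
After 8 (swap(1, 9)): [J, D, F, H, B, I, G, E, C, A]
After 9 (reverse(4, 9)): [J, D, F, H, A, C, E, G, I, B]
After 10 (rotate_left(6, 8, k=2)): [J, D, F, H, A, C, I, E, G, B]
After 11 (swap(5, 1)): [J, C, F, H, A, D, I, E, G, B]
After 12 (swap(2, 1)): [J, F, C, H, A, D, I, E, G, B]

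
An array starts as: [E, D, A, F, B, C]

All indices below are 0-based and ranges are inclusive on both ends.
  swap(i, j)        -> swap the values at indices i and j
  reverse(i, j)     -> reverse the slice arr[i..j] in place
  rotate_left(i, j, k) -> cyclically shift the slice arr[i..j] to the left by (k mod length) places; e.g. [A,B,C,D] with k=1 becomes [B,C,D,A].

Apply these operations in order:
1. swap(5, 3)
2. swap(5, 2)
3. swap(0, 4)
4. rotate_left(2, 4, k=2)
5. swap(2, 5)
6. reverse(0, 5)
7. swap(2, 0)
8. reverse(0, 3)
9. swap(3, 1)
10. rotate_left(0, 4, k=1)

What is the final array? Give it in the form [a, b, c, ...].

After 1 (swap(5, 3)): [E, D, A, C, B, F]
After 2 (swap(5, 2)): [E, D, F, C, B, A]
After 3 (swap(0, 4)): [B, D, F, C, E, A]
After 4 (rotate_left(2, 4, k=2)): [B, D, E, F, C, A]
After 5 (swap(2, 5)): [B, D, A, F, C, E]
After 6 (reverse(0, 5)): [E, C, F, A, D, B]
After 7 (swap(2, 0)): [F, C, E, A, D, B]
After 8 (reverse(0, 3)): [A, E, C, F, D, B]
After 9 (swap(3, 1)): [A, F, C, E, D, B]
After 10 (rotate_left(0, 4, k=1)): [F, C, E, D, A, B]

Answer: [F, C, E, D, A, B]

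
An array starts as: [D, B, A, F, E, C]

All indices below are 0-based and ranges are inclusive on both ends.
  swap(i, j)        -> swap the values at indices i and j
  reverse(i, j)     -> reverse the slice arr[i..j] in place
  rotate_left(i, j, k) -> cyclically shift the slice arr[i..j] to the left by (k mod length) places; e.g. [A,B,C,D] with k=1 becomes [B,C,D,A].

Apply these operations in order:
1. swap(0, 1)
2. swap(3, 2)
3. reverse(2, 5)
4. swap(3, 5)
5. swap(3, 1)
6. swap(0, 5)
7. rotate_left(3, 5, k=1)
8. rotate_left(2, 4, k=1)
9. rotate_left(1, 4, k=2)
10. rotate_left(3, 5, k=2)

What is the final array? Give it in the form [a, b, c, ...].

After 1 (swap(0, 1)): [B, D, A, F, E, C]
After 2 (swap(3, 2)): [B, D, F, A, E, C]
After 3 (reverse(2, 5)): [B, D, C, E, A, F]
After 4 (swap(3, 5)): [B, D, C, F, A, E]
After 5 (swap(3, 1)): [B, F, C, D, A, E]
After 6 (swap(0, 5)): [E, F, C, D, A, B]
After 7 (rotate_left(3, 5, k=1)): [E, F, C, A, B, D]
After 8 (rotate_left(2, 4, k=1)): [E, F, A, B, C, D]
After 9 (rotate_left(1, 4, k=2)): [E, B, C, F, A, D]
After 10 (rotate_left(3, 5, k=2)): [E, B, C, D, F, A]

Answer: [E, B, C, D, F, A]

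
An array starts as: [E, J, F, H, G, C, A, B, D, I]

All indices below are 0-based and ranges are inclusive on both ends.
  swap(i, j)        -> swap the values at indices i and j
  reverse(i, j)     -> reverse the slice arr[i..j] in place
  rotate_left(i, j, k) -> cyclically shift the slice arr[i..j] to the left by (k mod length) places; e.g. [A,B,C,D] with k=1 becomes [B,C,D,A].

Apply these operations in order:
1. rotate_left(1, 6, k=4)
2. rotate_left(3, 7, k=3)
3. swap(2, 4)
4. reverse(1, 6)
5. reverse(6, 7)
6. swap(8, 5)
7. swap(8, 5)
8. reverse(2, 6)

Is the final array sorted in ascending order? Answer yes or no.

After 1 (rotate_left(1, 6, k=4)): [E, C, A, J, F, H, G, B, D, I]
After 2 (rotate_left(3, 7, k=3)): [E, C, A, G, B, J, F, H, D, I]
After 3 (swap(2, 4)): [E, C, B, G, A, J, F, H, D, I]
After 4 (reverse(1, 6)): [E, F, J, A, G, B, C, H, D, I]
After 5 (reverse(6, 7)): [E, F, J, A, G, B, H, C, D, I]
After 6 (swap(8, 5)): [E, F, J, A, G, D, H, C, B, I]
After 7 (swap(8, 5)): [E, F, J, A, G, B, H, C, D, I]
After 8 (reverse(2, 6)): [E, F, H, B, G, A, J, C, D, I]

Answer: no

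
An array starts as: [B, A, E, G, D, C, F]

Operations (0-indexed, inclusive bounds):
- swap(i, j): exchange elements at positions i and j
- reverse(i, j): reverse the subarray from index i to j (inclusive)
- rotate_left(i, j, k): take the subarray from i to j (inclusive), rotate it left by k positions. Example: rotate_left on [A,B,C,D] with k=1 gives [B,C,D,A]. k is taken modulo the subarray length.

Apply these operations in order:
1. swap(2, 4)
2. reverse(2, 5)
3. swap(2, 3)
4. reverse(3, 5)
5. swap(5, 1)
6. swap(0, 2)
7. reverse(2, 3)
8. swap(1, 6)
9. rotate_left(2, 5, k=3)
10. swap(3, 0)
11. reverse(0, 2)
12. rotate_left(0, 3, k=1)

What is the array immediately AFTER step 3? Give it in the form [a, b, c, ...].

After 1 (swap(2, 4)): [B, A, D, G, E, C, F]
After 2 (reverse(2, 5)): [B, A, C, E, G, D, F]
After 3 (swap(2, 3)): [B, A, E, C, G, D, F]

Answer: [B, A, E, C, G, D, F]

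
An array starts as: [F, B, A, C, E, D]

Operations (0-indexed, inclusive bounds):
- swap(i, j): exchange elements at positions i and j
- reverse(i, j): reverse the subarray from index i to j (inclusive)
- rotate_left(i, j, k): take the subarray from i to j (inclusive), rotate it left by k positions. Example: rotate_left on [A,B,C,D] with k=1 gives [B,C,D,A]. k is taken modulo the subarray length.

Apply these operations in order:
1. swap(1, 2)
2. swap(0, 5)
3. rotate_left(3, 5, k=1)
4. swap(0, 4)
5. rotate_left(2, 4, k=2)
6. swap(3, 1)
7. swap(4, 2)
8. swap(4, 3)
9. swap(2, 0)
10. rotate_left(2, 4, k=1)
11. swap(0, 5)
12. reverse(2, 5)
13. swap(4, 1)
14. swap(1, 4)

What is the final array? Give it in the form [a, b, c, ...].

After 1 (swap(1, 2)): [F, A, B, C, E, D]
After 2 (swap(0, 5)): [D, A, B, C, E, F]
After 3 (rotate_left(3, 5, k=1)): [D, A, B, E, F, C]
After 4 (swap(0, 4)): [F, A, B, E, D, C]
After 5 (rotate_left(2, 4, k=2)): [F, A, D, B, E, C]
After 6 (swap(3, 1)): [F, B, D, A, E, C]
After 7 (swap(4, 2)): [F, B, E, A, D, C]
After 8 (swap(4, 3)): [F, B, E, D, A, C]
After 9 (swap(2, 0)): [E, B, F, D, A, C]
After 10 (rotate_left(2, 4, k=1)): [E, B, D, A, F, C]
After 11 (swap(0, 5)): [C, B, D, A, F, E]
After 12 (reverse(2, 5)): [C, B, E, F, A, D]
After 13 (swap(4, 1)): [C, A, E, F, B, D]
After 14 (swap(1, 4)): [C, B, E, F, A, D]

Answer: [C, B, E, F, A, D]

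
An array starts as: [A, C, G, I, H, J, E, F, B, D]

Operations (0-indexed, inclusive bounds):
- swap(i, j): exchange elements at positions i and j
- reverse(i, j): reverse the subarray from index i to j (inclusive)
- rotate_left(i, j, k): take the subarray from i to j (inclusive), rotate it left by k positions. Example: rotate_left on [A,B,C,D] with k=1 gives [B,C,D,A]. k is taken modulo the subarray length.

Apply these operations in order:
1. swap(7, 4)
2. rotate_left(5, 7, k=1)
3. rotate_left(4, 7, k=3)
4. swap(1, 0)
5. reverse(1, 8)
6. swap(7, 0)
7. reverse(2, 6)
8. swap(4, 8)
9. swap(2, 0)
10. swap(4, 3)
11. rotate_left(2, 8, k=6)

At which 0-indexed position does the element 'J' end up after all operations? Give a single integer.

Answer: 5

Derivation:
After 1 (swap(7, 4)): [A, C, G, I, F, J, E, H, B, D]
After 2 (rotate_left(5, 7, k=1)): [A, C, G, I, F, E, H, J, B, D]
After 3 (rotate_left(4, 7, k=3)): [A, C, G, I, J, F, E, H, B, D]
After 4 (swap(1, 0)): [C, A, G, I, J, F, E, H, B, D]
After 5 (reverse(1, 8)): [C, B, H, E, F, J, I, G, A, D]
After 6 (swap(7, 0)): [G, B, H, E, F, J, I, C, A, D]
After 7 (reverse(2, 6)): [G, B, I, J, F, E, H, C, A, D]
After 8 (swap(4, 8)): [G, B, I, J, A, E, H, C, F, D]
After 9 (swap(2, 0)): [I, B, G, J, A, E, H, C, F, D]
After 10 (swap(4, 3)): [I, B, G, A, J, E, H, C, F, D]
After 11 (rotate_left(2, 8, k=6)): [I, B, F, G, A, J, E, H, C, D]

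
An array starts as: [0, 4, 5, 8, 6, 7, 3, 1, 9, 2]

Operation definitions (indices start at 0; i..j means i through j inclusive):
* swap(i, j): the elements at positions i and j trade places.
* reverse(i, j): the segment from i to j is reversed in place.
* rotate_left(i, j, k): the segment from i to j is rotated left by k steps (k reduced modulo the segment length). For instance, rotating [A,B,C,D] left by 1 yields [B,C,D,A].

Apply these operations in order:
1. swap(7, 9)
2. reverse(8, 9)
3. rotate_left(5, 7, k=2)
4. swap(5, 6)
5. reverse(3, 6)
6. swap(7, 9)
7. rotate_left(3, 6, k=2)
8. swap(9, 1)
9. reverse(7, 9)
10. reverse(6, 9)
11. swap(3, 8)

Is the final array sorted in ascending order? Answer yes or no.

Answer: no

Derivation:
After 1 (swap(7, 9)): [0, 4, 5, 8, 6, 7, 3, 2, 9, 1]
After 2 (reverse(8, 9)): [0, 4, 5, 8, 6, 7, 3, 2, 1, 9]
After 3 (rotate_left(5, 7, k=2)): [0, 4, 5, 8, 6, 2, 7, 3, 1, 9]
After 4 (swap(5, 6)): [0, 4, 5, 8, 6, 7, 2, 3, 1, 9]
After 5 (reverse(3, 6)): [0, 4, 5, 2, 7, 6, 8, 3, 1, 9]
After 6 (swap(7, 9)): [0, 4, 5, 2, 7, 6, 8, 9, 1, 3]
After 7 (rotate_left(3, 6, k=2)): [0, 4, 5, 6, 8, 2, 7, 9, 1, 3]
After 8 (swap(9, 1)): [0, 3, 5, 6, 8, 2, 7, 9, 1, 4]
After 9 (reverse(7, 9)): [0, 3, 5, 6, 8, 2, 7, 4, 1, 9]
After 10 (reverse(6, 9)): [0, 3, 5, 6, 8, 2, 9, 1, 4, 7]
After 11 (swap(3, 8)): [0, 3, 5, 4, 8, 2, 9, 1, 6, 7]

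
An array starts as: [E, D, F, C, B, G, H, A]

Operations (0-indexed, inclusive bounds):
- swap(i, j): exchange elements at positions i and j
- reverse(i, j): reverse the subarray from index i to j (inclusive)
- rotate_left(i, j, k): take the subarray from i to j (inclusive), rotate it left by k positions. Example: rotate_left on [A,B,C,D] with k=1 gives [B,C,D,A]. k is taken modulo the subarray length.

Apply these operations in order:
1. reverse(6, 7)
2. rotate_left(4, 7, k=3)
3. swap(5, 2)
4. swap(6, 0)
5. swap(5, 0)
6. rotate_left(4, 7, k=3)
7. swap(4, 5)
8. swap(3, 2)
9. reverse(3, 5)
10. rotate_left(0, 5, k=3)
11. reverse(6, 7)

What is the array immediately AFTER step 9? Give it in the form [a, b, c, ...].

After 1 (reverse(6, 7)): [E, D, F, C, B, G, A, H]
After 2 (rotate_left(4, 7, k=3)): [E, D, F, C, H, B, G, A]
After 3 (swap(5, 2)): [E, D, B, C, H, F, G, A]
After 4 (swap(6, 0)): [G, D, B, C, H, F, E, A]
After 5 (swap(5, 0)): [F, D, B, C, H, G, E, A]
After 6 (rotate_left(4, 7, k=3)): [F, D, B, C, A, H, G, E]
After 7 (swap(4, 5)): [F, D, B, C, H, A, G, E]
After 8 (swap(3, 2)): [F, D, C, B, H, A, G, E]
After 9 (reverse(3, 5)): [F, D, C, A, H, B, G, E]

Answer: [F, D, C, A, H, B, G, E]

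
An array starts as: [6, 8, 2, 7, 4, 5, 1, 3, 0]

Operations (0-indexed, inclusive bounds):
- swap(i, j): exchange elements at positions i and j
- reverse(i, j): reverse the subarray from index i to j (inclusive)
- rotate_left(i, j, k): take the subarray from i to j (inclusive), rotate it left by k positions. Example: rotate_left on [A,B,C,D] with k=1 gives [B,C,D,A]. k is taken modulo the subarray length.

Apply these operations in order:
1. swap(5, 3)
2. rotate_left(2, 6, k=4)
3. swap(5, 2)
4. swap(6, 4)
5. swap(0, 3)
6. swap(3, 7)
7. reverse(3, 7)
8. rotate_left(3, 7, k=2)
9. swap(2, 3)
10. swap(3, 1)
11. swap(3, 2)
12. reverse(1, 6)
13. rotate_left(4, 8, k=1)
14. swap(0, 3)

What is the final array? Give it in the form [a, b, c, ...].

After 1 (swap(5, 3)): [6, 8, 2, 5, 4, 7, 1, 3, 0]
After 2 (rotate_left(2, 6, k=4)): [6, 8, 1, 2, 5, 4, 7, 3, 0]
After 3 (swap(5, 2)): [6, 8, 4, 2, 5, 1, 7, 3, 0]
After 4 (swap(6, 4)): [6, 8, 4, 2, 7, 1, 5, 3, 0]
After 5 (swap(0, 3)): [2, 8, 4, 6, 7, 1, 5, 3, 0]
After 6 (swap(3, 7)): [2, 8, 4, 3, 7, 1, 5, 6, 0]
After 7 (reverse(3, 7)): [2, 8, 4, 6, 5, 1, 7, 3, 0]
After 8 (rotate_left(3, 7, k=2)): [2, 8, 4, 1, 7, 3, 6, 5, 0]
After 9 (swap(2, 3)): [2, 8, 1, 4, 7, 3, 6, 5, 0]
After 10 (swap(3, 1)): [2, 4, 1, 8, 7, 3, 6, 5, 0]
After 11 (swap(3, 2)): [2, 4, 8, 1, 7, 3, 6, 5, 0]
After 12 (reverse(1, 6)): [2, 6, 3, 7, 1, 8, 4, 5, 0]
After 13 (rotate_left(4, 8, k=1)): [2, 6, 3, 7, 8, 4, 5, 0, 1]
After 14 (swap(0, 3)): [7, 6, 3, 2, 8, 4, 5, 0, 1]

Answer: [7, 6, 3, 2, 8, 4, 5, 0, 1]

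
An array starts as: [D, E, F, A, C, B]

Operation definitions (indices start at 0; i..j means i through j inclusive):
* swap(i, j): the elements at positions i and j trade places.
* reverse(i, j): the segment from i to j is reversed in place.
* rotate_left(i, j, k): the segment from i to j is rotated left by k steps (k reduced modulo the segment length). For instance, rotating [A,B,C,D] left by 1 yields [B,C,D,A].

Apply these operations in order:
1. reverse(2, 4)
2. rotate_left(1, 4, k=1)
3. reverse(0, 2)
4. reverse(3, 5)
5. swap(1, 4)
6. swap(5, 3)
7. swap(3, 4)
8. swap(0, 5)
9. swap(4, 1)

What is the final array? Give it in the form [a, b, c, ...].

After 1 (reverse(2, 4)): [D, E, C, A, F, B]
After 2 (rotate_left(1, 4, k=1)): [D, C, A, F, E, B]
After 3 (reverse(0, 2)): [A, C, D, F, E, B]
After 4 (reverse(3, 5)): [A, C, D, B, E, F]
After 5 (swap(1, 4)): [A, E, D, B, C, F]
After 6 (swap(5, 3)): [A, E, D, F, C, B]
After 7 (swap(3, 4)): [A, E, D, C, F, B]
After 8 (swap(0, 5)): [B, E, D, C, F, A]
After 9 (swap(4, 1)): [B, F, D, C, E, A]

Answer: [B, F, D, C, E, A]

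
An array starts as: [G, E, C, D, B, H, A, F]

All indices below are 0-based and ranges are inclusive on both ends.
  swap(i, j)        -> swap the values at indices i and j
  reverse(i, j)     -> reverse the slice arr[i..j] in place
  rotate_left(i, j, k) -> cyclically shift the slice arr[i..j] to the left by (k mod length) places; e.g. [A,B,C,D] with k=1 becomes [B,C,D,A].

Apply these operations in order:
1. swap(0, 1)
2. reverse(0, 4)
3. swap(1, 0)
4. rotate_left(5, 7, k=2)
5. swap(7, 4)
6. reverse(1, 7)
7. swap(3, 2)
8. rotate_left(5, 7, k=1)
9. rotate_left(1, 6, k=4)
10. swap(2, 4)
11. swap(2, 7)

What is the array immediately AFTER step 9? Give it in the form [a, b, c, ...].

After 1 (swap(0, 1)): [E, G, C, D, B, H, A, F]
After 2 (reverse(0, 4)): [B, D, C, G, E, H, A, F]
After 3 (swap(1, 0)): [D, B, C, G, E, H, A, F]
After 4 (rotate_left(5, 7, k=2)): [D, B, C, G, E, F, H, A]
After 5 (swap(7, 4)): [D, B, C, G, A, F, H, E]
After 6 (reverse(1, 7)): [D, E, H, F, A, G, C, B]
After 7 (swap(3, 2)): [D, E, F, H, A, G, C, B]
After 8 (rotate_left(5, 7, k=1)): [D, E, F, H, A, C, B, G]
After 9 (rotate_left(1, 6, k=4)): [D, C, B, E, F, H, A, G]

Answer: [D, C, B, E, F, H, A, G]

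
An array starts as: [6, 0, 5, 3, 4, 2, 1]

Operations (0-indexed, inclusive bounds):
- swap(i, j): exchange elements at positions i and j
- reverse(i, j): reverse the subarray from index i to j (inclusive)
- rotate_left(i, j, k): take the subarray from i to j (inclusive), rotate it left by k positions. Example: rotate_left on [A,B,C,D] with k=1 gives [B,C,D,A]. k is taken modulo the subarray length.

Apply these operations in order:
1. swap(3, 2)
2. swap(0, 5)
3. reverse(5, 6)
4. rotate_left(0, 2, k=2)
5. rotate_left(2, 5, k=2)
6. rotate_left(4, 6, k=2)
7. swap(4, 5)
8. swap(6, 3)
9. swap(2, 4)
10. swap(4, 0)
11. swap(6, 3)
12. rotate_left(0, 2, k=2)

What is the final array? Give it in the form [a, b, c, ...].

After 1 (swap(3, 2)): [6, 0, 3, 5, 4, 2, 1]
After 2 (swap(0, 5)): [2, 0, 3, 5, 4, 6, 1]
After 3 (reverse(5, 6)): [2, 0, 3, 5, 4, 1, 6]
After 4 (rotate_left(0, 2, k=2)): [3, 2, 0, 5, 4, 1, 6]
After 5 (rotate_left(2, 5, k=2)): [3, 2, 4, 1, 0, 5, 6]
After 6 (rotate_left(4, 6, k=2)): [3, 2, 4, 1, 6, 0, 5]
After 7 (swap(4, 5)): [3, 2, 4, 1, 0, 6, 5]
After 8 (swap(6, 3)): [3, 2, 4, 5, 0, 6, 1]
After 9 (swap(2, 4)): [3, 2, 0, 5, 4, 6, 1]
After 10 (swap(4, 0)): [4, 2, 0, 5, 3, 6, 1]
After 11 (swap(6, 3)): [4, 2, 0, 1, 3, 6, 5]
After 12 (rotate_left(0, 2, k=2)): [0, 4, 2, 1, 3, 6, 5]

Answer: [0, 4, 2, 1, 3, 6, 5]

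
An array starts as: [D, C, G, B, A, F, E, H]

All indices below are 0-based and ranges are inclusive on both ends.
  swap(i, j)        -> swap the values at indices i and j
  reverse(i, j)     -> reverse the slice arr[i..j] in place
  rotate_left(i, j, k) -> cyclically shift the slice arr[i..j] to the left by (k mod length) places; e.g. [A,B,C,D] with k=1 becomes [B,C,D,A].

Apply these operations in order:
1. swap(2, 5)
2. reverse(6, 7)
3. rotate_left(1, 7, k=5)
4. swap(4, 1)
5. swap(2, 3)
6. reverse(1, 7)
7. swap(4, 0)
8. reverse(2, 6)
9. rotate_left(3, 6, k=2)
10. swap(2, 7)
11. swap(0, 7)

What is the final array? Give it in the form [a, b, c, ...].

Answer: [C, G, F, B, A, E, D, H]

Derivation:
After 1 (swap(2, 5)): [D, C, F, B, A, G, E, H]
After 2 (reverse(6, 7)): [D, C, F, B, A, G, H, E]
After 3 (rotate_left(1, 7, k=5)): [D, H, E, C, F, B, A, G]
After 4 (swap(4, 1)): [D, F, E, C, H, B, A, G]
After 5 (swap(2, 3)): [D, F, C, E, H, B, A, G]
After 6 (reverse(1, 7)): [D, G, A, B, H, E, C, F]
After 7 (swap(4, 0)): [H, G, A, B, D, E, C, F]
After 8 (reverse(2, 6)): [H, G, C, E, D, B, A, F]
After 9 (rotate_left(3, 6, k=2)): [H, G, C, B, A, E, D, F]
After 10 (swap(2, 7)): [H, G, F, B, A, E, D, C]
After 11 (swap(0, 7)): [C, G, F, B, A, E, D, H]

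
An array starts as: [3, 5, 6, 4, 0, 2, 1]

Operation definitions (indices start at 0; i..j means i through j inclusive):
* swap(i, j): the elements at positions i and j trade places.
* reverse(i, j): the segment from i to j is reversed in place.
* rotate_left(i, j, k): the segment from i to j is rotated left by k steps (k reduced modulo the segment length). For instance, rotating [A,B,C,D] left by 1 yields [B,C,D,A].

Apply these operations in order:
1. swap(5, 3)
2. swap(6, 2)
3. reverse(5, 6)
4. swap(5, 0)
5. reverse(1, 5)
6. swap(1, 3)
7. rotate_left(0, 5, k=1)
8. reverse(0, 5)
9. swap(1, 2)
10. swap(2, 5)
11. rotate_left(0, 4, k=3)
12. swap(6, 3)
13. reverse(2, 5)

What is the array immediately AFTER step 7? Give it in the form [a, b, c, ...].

Answer: [2, 0, 3, 1, 5, 6, 4]

Derivation:
After 1 (swap(5, 3)): [3, 5, 6, 2, 0, 4, 1]
After 2 (swap(6, 2)): [3, 5, 1, 2, 0, 4, 6]
After 3 (reverse(5, 6)): [3, 5, 1, 2, 0, 6, 4]
After 4 (swap(5, 0)): [6, 5, 1, 2, 0, 3, 4]
After 5 (reverse(1, 5)): [6, 3, 0, 2, 1, 5, 4]
After 6 (swap(1, 3)): [6, 2, 0, 3, 1, 5, 4]
After 7 (rotate_left(0, 5, k=1)): [2, 0, 3, 1, 5, 6, 4]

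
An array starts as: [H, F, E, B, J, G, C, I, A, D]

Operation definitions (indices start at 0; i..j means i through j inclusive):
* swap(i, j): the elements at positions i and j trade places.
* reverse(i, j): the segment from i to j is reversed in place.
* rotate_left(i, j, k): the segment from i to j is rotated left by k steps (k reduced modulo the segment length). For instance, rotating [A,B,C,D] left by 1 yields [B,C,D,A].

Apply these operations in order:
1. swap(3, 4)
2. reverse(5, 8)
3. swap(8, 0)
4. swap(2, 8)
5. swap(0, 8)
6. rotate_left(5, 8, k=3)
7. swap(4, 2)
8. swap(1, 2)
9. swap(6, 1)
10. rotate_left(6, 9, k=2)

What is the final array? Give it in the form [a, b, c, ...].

After 1 (swap(3, 4)): [H, F, E, J, B, G, C, I, A, D]
After 2 (reverse(5, 8)): [H, F, E, J, B, A, I, C, G, D]
After 3 (swap(8, 0)): [G, F, E, J, B, A, I, C, H, D]
After 4 (swap(2, 8)): [G, F, H, J, B, A, I, C, E, D]
After 5 (swap(0, 8)): [E, F, H, J, B, A, I, C, G, D]
After 6 (rotate_left(5, 8, k=3)): [E, F, H, J, B, G, A, I, C, D]
After 7 (swap(4, 2)): [E, F, B, J, H, G, A, I, C, D]
After 8 (swap(1, 2)): [E, B, F, J, H, G, A, I, C, D]
After 9 (swap(6, 1)): [E, A, F, J, H, G, B, I, C, D]
After 10 (rotate_left(6, 9, k=2)): [E, A, F, J, H, G, C, D, B, I]

Answer: [E, A, F, J, H, G, C, D, B, I]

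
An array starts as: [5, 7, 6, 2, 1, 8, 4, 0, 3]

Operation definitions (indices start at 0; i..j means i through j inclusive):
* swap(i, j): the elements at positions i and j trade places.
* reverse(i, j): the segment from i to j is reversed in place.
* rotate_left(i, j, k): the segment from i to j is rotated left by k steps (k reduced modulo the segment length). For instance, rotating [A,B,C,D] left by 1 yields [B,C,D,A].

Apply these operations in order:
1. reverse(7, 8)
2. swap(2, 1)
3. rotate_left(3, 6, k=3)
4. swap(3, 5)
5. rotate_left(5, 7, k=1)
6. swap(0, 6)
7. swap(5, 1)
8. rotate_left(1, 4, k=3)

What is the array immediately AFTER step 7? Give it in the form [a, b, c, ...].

After 1 (reverse(7, 8)): [5, 7, 6, 2, 1, 8, 4, 3, 0]
After 2 (swap(2, 1)): [5, 6, 7, 2, 1, 8, 4, 3, 0]
After 3 (rotate_left(3, 6, k=3)): [5, 6, 7, 4, 2, 1, 8, 3, 0]
After 4 (swap(3, 5)): [5, 6, 7, 1, 2, 4, 8, 3, 0]
After 5 (rotate_left(5, 7, k=1)): [5, 6, 7, 1, 2, 8, 3, 4, 0]
After 6 (swap(0, 6)): [3, 6, 7, 1, 2, 8, 5, 4, 0]
After 7 (swap(5, 1)): [3, 8, 7, 1, 2, 6, 5, 4, 0]

Answer: [3, 8, 7, 1, 2, 6, 5, 4, 0]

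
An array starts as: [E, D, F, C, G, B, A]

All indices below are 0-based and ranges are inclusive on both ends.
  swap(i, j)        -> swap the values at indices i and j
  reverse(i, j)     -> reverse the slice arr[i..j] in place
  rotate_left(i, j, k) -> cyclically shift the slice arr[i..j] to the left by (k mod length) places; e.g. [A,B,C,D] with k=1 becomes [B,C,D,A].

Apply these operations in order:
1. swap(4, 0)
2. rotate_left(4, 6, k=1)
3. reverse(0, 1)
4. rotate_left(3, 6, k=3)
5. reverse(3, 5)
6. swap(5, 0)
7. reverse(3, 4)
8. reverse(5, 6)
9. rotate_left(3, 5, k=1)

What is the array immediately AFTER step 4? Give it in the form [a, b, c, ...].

Answer: [D, G, F, E, C, B, A]

Derivation:
After 1 (swap(4, 0)): [G, D, F, C, E, B, A]
After 2 (rotate_left(4, 6, k=1)): [G, D, F, C, B, A, E]
After 3 (reverse(0, 1)): [D, G, F, C, B, A, E]
After 4 (rotate_left(3, 6, k=3)): [D, G, F, E, C, B, A]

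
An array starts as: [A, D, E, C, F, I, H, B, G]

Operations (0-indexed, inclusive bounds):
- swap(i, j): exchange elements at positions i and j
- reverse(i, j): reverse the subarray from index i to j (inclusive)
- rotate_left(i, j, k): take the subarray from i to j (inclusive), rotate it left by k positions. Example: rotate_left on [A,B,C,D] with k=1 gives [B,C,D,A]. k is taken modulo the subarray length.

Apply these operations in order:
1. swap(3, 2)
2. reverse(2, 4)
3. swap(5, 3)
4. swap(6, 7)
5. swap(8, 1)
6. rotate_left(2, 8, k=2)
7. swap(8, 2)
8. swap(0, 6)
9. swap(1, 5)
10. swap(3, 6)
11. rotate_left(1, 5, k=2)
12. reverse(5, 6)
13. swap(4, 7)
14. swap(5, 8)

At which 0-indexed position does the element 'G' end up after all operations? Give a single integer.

After 1 (swap(3, 2)): [A, D, C, E, F, I, H, B, G]
After 2 (reverse(2, 4)): [A, D, F, E, C, I, H, B, G]
After 3 (swap(5, 3)): [A, D, F, I, C, E, H, B, G]
After 4 (swap(6, 7)): [A, D, F, I, C, E, B, H, G]
After 5 (swap(8, 1)): [A, G, F, I, C, E, B, H, D]
After 6 (rotate_left(2, 8, k=2)): [A, G, C, E, B, H, D, F, I]
After 7 (swap(8, 2)): [A, G, I, E, B, H, D, F, C]
After 8 (swap(0, 6)): [D, G, I, E, B, H, A, F, C]
After 9 (swap(1, 5)): [D, H, I, E, B, G, A, F, C]
After 10 (swap(3, 6)): [D, H, I, A, B, G, E, F, C]
After 11 (rotate_left(1, 5, k=2)): [D, A, B, G, H, I, E, F, C]
After 12 (reverse(5, 6)): [D, A, B, G, H, E, I, F, C]
After 13 (swap(4, 7)): [D, A, B, G, F, E, I, H, C]
After 14 (swap(5, 8)): [D, A, B, G, F, C, I, H, E]

Answer: 3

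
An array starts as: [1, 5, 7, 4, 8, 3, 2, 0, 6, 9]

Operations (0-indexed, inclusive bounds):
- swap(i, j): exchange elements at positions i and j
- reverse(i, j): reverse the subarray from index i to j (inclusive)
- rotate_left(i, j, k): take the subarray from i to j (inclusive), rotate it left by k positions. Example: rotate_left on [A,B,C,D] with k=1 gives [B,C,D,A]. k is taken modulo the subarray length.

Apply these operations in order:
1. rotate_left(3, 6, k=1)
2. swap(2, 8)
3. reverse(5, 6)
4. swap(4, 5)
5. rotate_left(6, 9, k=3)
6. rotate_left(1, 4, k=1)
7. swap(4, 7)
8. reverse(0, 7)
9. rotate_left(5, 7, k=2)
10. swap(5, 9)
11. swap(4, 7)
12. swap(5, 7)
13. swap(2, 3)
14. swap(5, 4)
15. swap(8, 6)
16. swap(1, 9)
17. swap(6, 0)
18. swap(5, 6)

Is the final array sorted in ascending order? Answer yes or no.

After 1 (rotate_left(3, 6, k=1)): [1, 5, 7, 8, 3, 2, 4, 0, 6, 9]
After 2 (swap(2, 8)): [1, 5, 6, 8, 3, 2, 4, 0, 7, 9]
After 3 (reverse(5, 6)): [1, 5, 6, 8, 3, 4, 2, 0, 7, 9]
After 4 (swap(4, 5)): [1, 5, 6, 8, 4, 3, 2, 0, 7, 9]
After 5 (rotate_left(6, 9, k=3)): [1, 5, 6, 8, 4, 3, 9, 2, 0, 7]
After 6 (rotate_left(1, 4, k=1)): [1, 6, 8, 4, 5, 3, 9, 2, 0, 7]
After 7 (swap(4, 7)): [1, 6, 8, 4, 2, 3, 9, 5, 0, 7]
After 8 (reverse(0, 7)): [5, 9, 3, 2, 4, 8, 6, 1, 0, 7]
After 9 (rotate_left(5, 7, k=2)): [5, 9, 3, 2, 4, 1, 8, 6, 0, 7]
After 10 (swap(5, 9)): [5, 9, 3, 2, 4, 7, 8, 6, 0, 1]
After 11 (swap(4, 7)): [5, 9, 3, 2, 6, 7, 8, 4, 0, 1]
After 12 (swap(5, 7)): [5, 9, 3, 2, 6, 4, 8, 7, 0, 1]
After 13 (swap(2, 3)): [5, 9, 2, 3, 6, 4, 8, 7, 0, 1]
After 14 (swap(5, 4)): [5, 9, 2, 3, 4, 6, 8, 7, 0, 1]
After 15 (swap(8, 6)): [5, 9, 2, 3, 4, 6, 0, 7, 8, 1]
After 16 (swap(1, 9)): [5, 1, 2, 3, 4, 6, 0, 7, 8, 9]
After 17 (swap(6, 0)): [0, 1, 2, 3, 4, 6, 5, 7, 8, 9]
After 18 (swap(5, 6)): [0, 1, 2, 3, 4, 5, 6, 7, 8, 9]

Answer: yes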